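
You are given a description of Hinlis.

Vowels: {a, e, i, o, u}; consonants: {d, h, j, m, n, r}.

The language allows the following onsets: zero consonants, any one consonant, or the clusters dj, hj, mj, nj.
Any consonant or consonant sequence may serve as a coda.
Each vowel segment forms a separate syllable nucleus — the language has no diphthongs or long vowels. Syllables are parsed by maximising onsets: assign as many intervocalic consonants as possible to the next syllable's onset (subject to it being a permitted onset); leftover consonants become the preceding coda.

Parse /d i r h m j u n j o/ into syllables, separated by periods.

dirh.mju.njo

Vowels present: i, u, o; each is a nucleus, giving 3 syllables.
V1 /i/ – V2 /u/: /rhmj/ — longest licit onset from the right is /mj/, leaving /rh/ as coda.
V2 /u/ – V3 /o/: cluster /nj/ — /nj/ is itself a permitted onset, so the whole cluster goes right; preceding coda = ∅.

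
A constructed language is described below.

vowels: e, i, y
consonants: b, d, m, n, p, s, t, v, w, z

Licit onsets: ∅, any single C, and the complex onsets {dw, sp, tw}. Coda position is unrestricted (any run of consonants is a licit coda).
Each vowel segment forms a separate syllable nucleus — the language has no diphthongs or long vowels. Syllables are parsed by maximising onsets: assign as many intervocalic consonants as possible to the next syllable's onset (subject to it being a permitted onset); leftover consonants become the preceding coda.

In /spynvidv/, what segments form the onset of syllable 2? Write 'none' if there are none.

v

Vowels present: y, i; each is a nucleus, giving 2 syllables.
σ1/σ2 boundary: /nv/; trying suffixes from longest down, /v/ is the first permitted one, so coda /n/ | onset /v/.
Result: spyn.vidv.
Syllable 2 is /vidv/: onset /v/, nucleus /i/, coda /dv/.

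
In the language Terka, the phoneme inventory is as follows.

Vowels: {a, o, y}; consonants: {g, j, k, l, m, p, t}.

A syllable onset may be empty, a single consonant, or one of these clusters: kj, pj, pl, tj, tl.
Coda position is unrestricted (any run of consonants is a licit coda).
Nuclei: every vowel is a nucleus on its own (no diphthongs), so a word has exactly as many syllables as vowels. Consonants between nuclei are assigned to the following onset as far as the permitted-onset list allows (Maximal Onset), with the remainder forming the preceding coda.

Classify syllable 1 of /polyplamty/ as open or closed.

open

Vowels present: o, y, a, y; each is a nucleus, giving 4 syllables.
Between /o/ (V1) and /y/ (V2): just /l/ — single C goes to the following onset.
Between /y/ (V2) and /a/ (V3): /pl/ — entire cluster is a permitted onset → onset /pl/, coda ∅.
Between /a/ (V3) and /y/ (V4): /mt/ splits as /m/ + /t/ (/t/ is the longest suffix that is a licit onset).
Putting it together: po.ly.plam.ty.
Syllable 1 is /po/; it ends in its nucleus with no coda, so it is open.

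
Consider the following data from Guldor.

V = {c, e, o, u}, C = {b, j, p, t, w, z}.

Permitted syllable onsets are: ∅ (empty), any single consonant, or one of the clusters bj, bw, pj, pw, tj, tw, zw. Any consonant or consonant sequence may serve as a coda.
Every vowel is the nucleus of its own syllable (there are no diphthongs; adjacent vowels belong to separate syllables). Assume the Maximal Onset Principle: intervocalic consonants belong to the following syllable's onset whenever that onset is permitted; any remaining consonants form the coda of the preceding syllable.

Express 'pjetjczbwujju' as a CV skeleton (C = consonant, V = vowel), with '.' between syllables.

Vowels present: e, c, u, u; each is a nucleus, giving 4 syllables.
V1 /e/ – V2 /c/: cluster /tj/ — /tj/ is itself a permitted onset, so the whole cluster goes right; preceding coda = ∅.
V2 /c/ – V3 /u/: cluster /zbw/ — the longest permitted-onset suffix is /bw/; onset = /bw/, preceding coda = /z/.
V3 /u/ – V4 /u/: /jj/; trying suffixes from longest down, /j/ is the first permitted one, so coda /j/ | onset /j/.
Result: pje.tjcz.bwuj.ju.
Mapping each syllable to C/V: /pje/ → CCV, /tjcz/ → CCVC, /bwuj/ → CCVC, /ju/ → CV.

CCV.CCVC.CCVC.CV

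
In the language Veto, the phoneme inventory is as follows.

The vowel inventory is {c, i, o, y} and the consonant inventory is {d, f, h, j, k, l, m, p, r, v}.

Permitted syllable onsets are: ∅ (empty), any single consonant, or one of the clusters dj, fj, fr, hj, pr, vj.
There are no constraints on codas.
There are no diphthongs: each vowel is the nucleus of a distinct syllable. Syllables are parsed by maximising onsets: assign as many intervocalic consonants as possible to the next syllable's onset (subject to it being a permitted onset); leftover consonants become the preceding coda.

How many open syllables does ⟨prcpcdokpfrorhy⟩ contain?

The vowels are c, c, o, o, y — 5 nuclei, so 5 syllables.
/c…c/ gap (V1→V2): /p/ → onset of the next syllable (single consonants are always licit onsets).
/c…o/ gap (V2→V3): /d/ is a single consonant, so it becomes the next onset.
/o…o/ gap (V3→V4): cluster /kpfr/ — the longest permitted-onset suffix is /fr/; onset = /fr/, preceding coda = /kp/.
/o…y/ gap (V4→V5): cluster /rh/ — the longest permitted-onset suffix is /h/; onset = /h/, preceding coda = /r/.
Putting it together: prc.pc.dokp.fror.hy.
Classifying each syllable: /prc/ (open), /pc/ (open), /dokp/ (closed), /fror/ (closed), /hy/ (open).
Open syllables: 3.

3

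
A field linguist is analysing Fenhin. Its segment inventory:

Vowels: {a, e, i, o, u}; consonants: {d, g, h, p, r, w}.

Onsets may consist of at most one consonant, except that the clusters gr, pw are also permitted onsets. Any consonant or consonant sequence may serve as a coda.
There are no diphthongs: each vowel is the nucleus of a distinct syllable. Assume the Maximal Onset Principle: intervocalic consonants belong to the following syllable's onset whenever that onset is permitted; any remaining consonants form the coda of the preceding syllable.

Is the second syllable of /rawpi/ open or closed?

The vowels are a, i — 2 nuclei, so 2 syllables.
Between /a/ (V1) and /i/ (V2): /wp/ — longest licit onset from the right is /p/, leaving /w/ as coda.
Putting it together: raw.pi.
Syllable 2 is /pi/; it ends in its nucleus with no coda, so it is open.

open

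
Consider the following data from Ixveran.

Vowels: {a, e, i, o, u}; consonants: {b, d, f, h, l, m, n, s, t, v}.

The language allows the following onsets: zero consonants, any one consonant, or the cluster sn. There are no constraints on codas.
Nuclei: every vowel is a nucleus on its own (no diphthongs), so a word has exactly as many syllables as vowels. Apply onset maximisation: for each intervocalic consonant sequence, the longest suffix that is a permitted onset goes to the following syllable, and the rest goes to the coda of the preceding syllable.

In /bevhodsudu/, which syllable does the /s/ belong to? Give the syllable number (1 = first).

3

Vowels present: e, o, u, u; each is a nucleus, giving 4 syllables.
V1 /e/ – V2 /o/: /vh/; trying suffixes from longest down, /h/ is the first permitted one, so coda /v/ | onset /h/.
V2 /o/ – V3 /u/: /ds/; trying suffixes from longest down, /s/ is the first permitted one, so coda /d/ | onset /s/.
V3 /u/ – V4 /u/: /d/ is a single consonant, so it becomes the next onset.
Putting it together: bev.hod.su.du.
The /s/ is in the onset of syllable 3 (/su/).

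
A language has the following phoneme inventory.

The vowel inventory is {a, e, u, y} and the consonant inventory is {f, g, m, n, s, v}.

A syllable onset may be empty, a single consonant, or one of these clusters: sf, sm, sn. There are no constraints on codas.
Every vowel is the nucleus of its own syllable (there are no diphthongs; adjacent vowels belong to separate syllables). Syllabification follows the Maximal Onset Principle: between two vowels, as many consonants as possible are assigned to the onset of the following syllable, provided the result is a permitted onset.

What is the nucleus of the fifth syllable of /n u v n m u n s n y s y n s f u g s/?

u

The vowels are u, u, y, y, u — 5 nuclei, so 5 syllables.
The fifth nucleus (vowel 5 from the left) is /u/.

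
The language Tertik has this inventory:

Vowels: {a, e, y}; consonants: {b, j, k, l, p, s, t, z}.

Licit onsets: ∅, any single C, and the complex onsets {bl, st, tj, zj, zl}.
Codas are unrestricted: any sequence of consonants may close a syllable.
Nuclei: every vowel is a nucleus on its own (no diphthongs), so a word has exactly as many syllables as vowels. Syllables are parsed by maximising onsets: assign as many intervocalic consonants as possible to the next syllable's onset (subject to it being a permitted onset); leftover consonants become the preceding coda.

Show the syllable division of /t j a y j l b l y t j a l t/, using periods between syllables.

tja.yjl.bly.tjalt

Vowels present: a, y, y, a; each is a nucleus, giving 4 syllables.
σ1/σ2 boundary: nothing intervenes; syllable break is V.V.
σ2/σ3 boundary: /jlbl/ — longest licit onset from the right is /bl/, leaving /jl/ as coda.
σ3/σ4 boundary: cluster /tj/ — /tj/ is itself a permitted onset, so the whole cluster goes right; preceding coda = ∅.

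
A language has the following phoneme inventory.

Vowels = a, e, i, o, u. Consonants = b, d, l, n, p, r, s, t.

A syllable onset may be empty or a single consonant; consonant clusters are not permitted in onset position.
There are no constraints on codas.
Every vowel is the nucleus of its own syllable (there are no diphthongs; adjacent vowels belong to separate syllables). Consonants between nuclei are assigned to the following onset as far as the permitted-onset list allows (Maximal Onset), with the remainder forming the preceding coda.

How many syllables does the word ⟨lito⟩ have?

2

The vowels are i, o — 2 nuclei, so 2 syllables.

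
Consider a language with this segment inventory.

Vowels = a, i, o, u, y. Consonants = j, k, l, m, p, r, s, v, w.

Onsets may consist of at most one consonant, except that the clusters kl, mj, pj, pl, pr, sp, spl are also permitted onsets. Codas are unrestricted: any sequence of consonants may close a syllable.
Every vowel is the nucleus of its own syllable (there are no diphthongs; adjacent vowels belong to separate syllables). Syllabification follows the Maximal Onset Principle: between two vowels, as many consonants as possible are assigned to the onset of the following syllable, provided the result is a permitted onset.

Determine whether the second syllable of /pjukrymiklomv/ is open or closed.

open

Nuclei (vowels): u, y, i, o → 4 syllables.
σ1/σ2 boundary: /kr/ — longest licit onset from the right is /r/, leaving /k/ as coda.
σ2/σ3 boundary: /m/ is a single consonant, so it becomes the next onset.
σ3/σ4 boundary: /kl/ is a licit onset in full, so it all attaches to the next syllable.
So the parse is pjuk.ry.mi.klomv.
Syllable 2 is /ry/; it ends in its nucleus with no coda, so it is open.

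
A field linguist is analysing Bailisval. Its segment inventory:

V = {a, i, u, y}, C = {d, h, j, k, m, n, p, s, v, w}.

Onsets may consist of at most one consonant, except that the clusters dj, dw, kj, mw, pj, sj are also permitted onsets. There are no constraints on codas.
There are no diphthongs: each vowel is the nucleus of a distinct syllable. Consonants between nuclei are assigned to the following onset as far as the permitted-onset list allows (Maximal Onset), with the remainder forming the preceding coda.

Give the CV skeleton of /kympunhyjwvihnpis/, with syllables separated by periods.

CVC.CVC.CVCC.CVCC.CVC

The vowels are y, u, y, i, i — 5 nuclei, so 5 syllables.
V1 /y/ – V2 /u/: /mp/ — longest licit onset from the right is /p/, leaving /m/ as coda.
V2 /u/ – V3 /y/: cluster /nh/ — the longest permitted-onset suffix is /h/; onset = /h/, preceding coda = /n/.
V3 /y/ – V4 /i/: /jwv/; trying suffixes from longest down, /v/ is the first permitted one, so coda /jw/ | onset /v/.
V4 /i/ – V5 /i/: /hnp/ — longest licit onset from the right is /p/, leaving /hn/ as coda.
So the parse is kym.pun.hyjw.vihn.pis.
Mapping each syllable to C/V: /kym/ → CVC, /pun/ → CVC, /hyjw/ → CVCC, /vihn/ → CVCC, /pis/ → CVC.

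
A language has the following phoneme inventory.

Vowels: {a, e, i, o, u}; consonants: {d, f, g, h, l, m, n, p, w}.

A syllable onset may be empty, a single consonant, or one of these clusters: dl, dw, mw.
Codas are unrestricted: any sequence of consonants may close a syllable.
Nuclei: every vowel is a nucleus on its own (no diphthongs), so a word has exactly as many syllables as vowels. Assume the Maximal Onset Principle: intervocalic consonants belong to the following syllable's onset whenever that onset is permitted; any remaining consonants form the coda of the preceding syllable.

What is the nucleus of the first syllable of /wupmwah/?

u

Vowels present: u, a; each is a nucleus, giving 2 syllables.
The first nucleus (vowel 1 from the left) is /u/.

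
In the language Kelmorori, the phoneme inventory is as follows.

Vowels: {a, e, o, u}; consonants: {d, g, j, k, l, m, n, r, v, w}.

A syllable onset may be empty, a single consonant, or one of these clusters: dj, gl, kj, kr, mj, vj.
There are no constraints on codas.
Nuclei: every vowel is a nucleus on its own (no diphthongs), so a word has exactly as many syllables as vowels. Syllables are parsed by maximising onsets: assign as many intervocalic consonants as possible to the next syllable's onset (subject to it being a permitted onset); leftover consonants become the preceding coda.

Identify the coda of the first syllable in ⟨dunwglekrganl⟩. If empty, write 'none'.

nw

Nuclei (vowels): u, e, a → 3 syllables.
σ1/σ2 boundary: /nwgl/; trying suffixes from longest down, /gl/ is the first permitted one, so coda /nw/ | onset /gl/.
σ2/σ3 boundary: /krg/ splits as /kr/ + /g/ (/g/ is the longest suffix that is a licit onset).
So the parse is dunw.glekr.ganl.
Syllable 1 is /dunw/: onset /d/, nucleus /u/, coda /nw/.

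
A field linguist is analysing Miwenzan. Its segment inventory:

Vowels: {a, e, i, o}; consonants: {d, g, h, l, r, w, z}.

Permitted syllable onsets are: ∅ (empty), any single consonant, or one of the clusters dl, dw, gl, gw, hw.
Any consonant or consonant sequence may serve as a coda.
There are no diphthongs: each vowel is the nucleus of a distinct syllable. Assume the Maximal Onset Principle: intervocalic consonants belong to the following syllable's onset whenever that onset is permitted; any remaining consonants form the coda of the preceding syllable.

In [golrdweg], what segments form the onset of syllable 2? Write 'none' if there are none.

The vowels are o, e — 2 nuclei, so 2 syllables.
/o…e/ gap (V1→V2): cluster /lrdw/ — the longest permitted-onset suffix is /dw/; onset = /dw/, preceding coda = /lr/.
Syllabification: golr.dweg.
Syllable 2 is /dweg/: onset /dw/, nucleus /e/, coda /g/.

dw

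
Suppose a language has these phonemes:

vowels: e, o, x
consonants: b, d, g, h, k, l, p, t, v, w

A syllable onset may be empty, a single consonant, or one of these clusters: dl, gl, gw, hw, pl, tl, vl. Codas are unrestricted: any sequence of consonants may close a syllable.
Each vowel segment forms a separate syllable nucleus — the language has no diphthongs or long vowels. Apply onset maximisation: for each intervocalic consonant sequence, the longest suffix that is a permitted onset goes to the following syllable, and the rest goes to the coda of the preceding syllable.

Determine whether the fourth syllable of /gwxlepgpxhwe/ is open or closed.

open

Vowels present: x, e, x, e; each is a nucleus, giving 4 syllables.
σ1/σ2 boundary: /l/ → onset of the next syllable (single consonants are always licit onsets).
σ2/σ3 boundary: cluster /pgp/ — the longest permitted-onset suffix is /p/; onset = /p/, preceding coda = /pg/.
σ3/σ4 boundary: /hw/ is a licit onset in full, so it all attaches to the next syllable.
Result: gwx.lepg.px.hwe.
Syllable 4 is /hwe/; it ends in its nucleus with no coda, so it is open.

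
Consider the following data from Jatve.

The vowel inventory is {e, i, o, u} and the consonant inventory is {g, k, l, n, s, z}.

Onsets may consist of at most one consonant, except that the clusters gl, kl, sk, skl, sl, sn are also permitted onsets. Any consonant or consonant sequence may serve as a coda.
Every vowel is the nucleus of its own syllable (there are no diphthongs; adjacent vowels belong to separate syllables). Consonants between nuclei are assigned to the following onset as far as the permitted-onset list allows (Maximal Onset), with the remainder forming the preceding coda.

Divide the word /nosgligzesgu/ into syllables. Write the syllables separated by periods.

Vowels present: o, i, e, u; each is a nucleus, giving 4 syllables.
σ1/σ2 boundary: /sgl/; trying suffixes from longest down, /gl/ is the first permitted one, so coda /s/ | onset /gl/.
σ2/σ3 boundary: /gz/; trying suffixes from longest down, /z/ is the first permitted one, so coda /g/ | onset /z/.
σ3/σ4 boundary: cluster /sg/ — the longest permitted-onset suffix is /g/; onset = /g/, preceding coda = /s/.

nos.glig.zes.gu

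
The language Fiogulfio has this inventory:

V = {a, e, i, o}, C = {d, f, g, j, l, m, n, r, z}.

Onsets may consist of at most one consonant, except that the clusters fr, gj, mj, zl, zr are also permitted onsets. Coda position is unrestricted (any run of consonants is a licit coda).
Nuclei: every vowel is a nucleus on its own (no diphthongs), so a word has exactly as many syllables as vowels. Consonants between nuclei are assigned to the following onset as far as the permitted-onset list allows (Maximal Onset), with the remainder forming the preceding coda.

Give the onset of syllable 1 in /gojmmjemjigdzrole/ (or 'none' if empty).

Nuclei (vowels): o, e, i, o, e → 5 syllables.
V1 /o/ – V2 /e/: /jmmj/ — longest licit onset from the right is /mj/, leaving /jm/ as coda.
V2 /e/ – V3 /i/: /mj/ — entire cluster is a permitted onset → onset /mj/, coda ∅.
V3 /i/ – V4 /o/: /gdzr/ — longest licit onset from the right is /zr/, leaving /gd/ as coda.
V4 /o/ – V5 /e/: just /l/ — single C goes to the following onset.
So the parse is gojm.mje.mjigd.zro.le.
Syllable 1 is /gojm/: onset /g/, nucleus /o/, coda /jm/.

g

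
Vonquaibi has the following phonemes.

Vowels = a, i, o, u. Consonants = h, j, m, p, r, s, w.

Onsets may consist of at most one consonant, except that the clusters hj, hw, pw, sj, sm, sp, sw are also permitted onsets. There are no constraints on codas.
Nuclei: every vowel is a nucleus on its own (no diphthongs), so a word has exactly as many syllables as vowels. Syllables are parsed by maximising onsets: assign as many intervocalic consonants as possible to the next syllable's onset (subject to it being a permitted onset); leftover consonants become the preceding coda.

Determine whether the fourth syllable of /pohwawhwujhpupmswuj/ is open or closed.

Nuclei (vowels): o, a, u, u, u → 5 syllables.
/o…a/ gap (V1→V2): /hw/ is a licit onset in full, so it all attaches to the next syllable.
/a…u/ gap (V2→V3): cluster /whw/ — the longest permitted-onset suffix is /hw/; onset = /hw/, preceding coda = /w/.
/u…u/ gap (V3→V4): /jhp/ — longest licit onset from the right is /p/, leaving /jh/ as coda.
/u…u/ gap (V4→V5): /pmsw/ — longest licit onset from the right is /sw/, leaving /pm/ as coda.
Syllabification: po.hwaw.hwujh.pupm.swuj.
Syllable 4 is /pupm/ with coda /pm/, so it is closed.

closed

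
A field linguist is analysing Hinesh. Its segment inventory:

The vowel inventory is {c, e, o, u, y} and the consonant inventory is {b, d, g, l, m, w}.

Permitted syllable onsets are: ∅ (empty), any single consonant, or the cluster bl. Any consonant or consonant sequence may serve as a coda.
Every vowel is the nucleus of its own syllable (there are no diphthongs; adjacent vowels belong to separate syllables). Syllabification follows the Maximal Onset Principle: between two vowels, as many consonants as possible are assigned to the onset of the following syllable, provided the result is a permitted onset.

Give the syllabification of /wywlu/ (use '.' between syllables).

wyw.lu

The vowels are y, u — 2 nuclei, so 2 syllables.
V1 /y/ – V2 /u/: /wl/ — longest licit onset from the right is /l/, leaving /w/ as coda.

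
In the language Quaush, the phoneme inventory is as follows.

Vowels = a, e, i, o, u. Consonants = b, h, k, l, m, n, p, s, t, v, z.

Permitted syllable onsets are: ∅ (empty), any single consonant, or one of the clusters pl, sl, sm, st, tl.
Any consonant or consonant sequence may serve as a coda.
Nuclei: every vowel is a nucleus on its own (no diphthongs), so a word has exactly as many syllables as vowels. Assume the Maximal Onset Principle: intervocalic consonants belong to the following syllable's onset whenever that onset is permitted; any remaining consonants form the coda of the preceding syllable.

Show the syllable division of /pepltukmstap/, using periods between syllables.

pepl.tukm.stap

Nuclei (vowels): e, u, a → 3 syllables.
σ1/σ2 boundary: /plt/ splits as /pl/ + /t/ (/t/ is the longest suffix that is a licit onset).
σ2/σ3 boundary: /kmst/ splits as /km/ + /st/ (/st/ is the longest suffix that is a licit onset).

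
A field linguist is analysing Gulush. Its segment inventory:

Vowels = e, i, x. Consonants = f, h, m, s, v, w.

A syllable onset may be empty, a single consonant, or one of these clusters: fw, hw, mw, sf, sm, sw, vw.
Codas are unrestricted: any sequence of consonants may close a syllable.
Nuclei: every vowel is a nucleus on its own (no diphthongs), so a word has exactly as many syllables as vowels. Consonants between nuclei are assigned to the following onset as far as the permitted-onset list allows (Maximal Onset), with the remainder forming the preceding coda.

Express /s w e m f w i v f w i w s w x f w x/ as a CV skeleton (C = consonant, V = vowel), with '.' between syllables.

Nuclei (vowels): e, i, i, x, x → 5 syllables.
/e…i/ gap (V1→V2): /mfw/ — longest licit onset from the right is /fw/, leaving /m/ as coda.
/i…i/ gap (V2→V3): cluster /vfw/ — the longest permitted-onset suffix is /fw/; onset = /fw/, preceding coda = /v/.
/i…x/ gap (V3→V4): /wsw/ splits as /w/ + /sw/ (/sw/ is the longest suffix that is a licit onset).
/x…x/ gap (V4→V5): /fw/ — entire cluster is a permitted onset → onset /fw/, coda ∅.
So the parse is swem.fwiv.fwiw.swx.fwx.
Mapping each syllable to C/V: /swem/ → CCVC, /fwiv/ → CCVC, /fwiw/ → CCVC, /swx/ → CCV, /fwx/ → CCV.

CCVC.CCVC.CCVC.CCV.CCV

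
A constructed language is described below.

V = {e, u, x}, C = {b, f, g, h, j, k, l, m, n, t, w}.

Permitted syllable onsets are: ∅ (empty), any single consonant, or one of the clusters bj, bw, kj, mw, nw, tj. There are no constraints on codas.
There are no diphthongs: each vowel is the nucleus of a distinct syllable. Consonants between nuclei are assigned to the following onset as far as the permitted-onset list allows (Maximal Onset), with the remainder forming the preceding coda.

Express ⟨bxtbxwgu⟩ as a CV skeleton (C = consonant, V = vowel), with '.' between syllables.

The vowels are x, x, u — 3 nuclei, so 3 syllables.
σ1/σ2 boundary: /tb/ splits as /t/ + /b/ (/b/ is the longest suffix that is a licit onset).
σ2/σ3 boundary: /wg/; trying suffixes from longest down, /g/ is the first permitted one, so coda /w/ | onset /g/.
So the parse is bxt.bxw.gu.
Mapping each syllable to C/V: /bxt/ → CVC, /bxw/ → CVC, /gu/ → CV.

CVC.CVC.CV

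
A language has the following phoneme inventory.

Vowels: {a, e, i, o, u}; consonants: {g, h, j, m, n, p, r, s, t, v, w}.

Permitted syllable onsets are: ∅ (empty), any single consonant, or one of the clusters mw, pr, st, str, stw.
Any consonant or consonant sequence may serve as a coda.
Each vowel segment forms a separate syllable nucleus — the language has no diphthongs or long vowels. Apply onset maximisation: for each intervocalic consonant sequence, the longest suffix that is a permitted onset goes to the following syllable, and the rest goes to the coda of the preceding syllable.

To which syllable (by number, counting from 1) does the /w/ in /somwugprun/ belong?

Nuclei (vowels): o, u, u → 3 syllables.
σ1/σ2 boundary: /mw/ — entire cluster is a permitted onset → onset /mw/, coda ∅.
σ2/σ3 boundary: /gpr/ — longest licit onset from the right is /pr/, leaving /g/ as coda.
So the parse is so.mwug.prun.
The /w/ is in the onset of syllable 2 (/mwug/).

2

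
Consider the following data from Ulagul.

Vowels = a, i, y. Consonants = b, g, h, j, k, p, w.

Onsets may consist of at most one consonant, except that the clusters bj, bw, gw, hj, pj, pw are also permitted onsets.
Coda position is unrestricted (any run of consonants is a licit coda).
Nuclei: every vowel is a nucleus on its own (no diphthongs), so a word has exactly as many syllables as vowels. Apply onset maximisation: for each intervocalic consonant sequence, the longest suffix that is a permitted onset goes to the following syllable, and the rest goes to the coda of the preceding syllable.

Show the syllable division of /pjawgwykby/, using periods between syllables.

Vowels present: a, y, y; each is a nucleus, giving 3 syllables.
σ1/σ2 boundary: /wgw/ splits as /w/ + /gw/ (/gw/ is the longest suffix that is a licit onset).
σ2/σ3 boundary: /kb/ splits as /k/ + /b/ (/b/ is the longest suffix that is a licit onset).

pjaw.gwyk.by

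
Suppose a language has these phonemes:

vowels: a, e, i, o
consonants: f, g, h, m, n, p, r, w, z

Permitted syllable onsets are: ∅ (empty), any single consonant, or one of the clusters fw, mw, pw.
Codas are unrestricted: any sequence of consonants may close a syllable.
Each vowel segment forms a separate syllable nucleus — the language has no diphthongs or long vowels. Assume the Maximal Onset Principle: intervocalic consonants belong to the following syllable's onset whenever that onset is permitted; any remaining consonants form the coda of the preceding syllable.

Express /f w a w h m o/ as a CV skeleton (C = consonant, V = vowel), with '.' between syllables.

CCVCC.CV

Nuclei (vowels): a, o → 2 syllables.
V1 /a/ – V2 /o/: /whm/ splits as /wh/ + /m/ (/m/ is the longest suffix that is a licit onset).
Syllabification: fwawh.mo.
Mapping each syllable to C/V: /fwawh/ → CCVCC, /mo/ → CV.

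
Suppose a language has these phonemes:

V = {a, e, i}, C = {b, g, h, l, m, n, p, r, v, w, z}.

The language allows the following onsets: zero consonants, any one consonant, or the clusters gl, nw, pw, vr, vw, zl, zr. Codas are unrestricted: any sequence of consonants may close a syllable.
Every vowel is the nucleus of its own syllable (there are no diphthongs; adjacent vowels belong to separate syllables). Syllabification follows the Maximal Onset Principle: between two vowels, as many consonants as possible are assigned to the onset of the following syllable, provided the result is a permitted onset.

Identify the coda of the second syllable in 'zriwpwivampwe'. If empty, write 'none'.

Vowels present: i, i, a, e; each is a nucleus, giving 4 syllables.
V1 /i/ – V2 /i/: /wpw/; trying suffixes from longest down, /pw/ is the first permitted one, so coda /w/ | onset /pw/.
V2 /i/ – V3 /a/: /v/ is a single consonant, so it becomes the next onset.
V3 /a/ – V4 /e/: /mpw/ splits as /m/ + /pw/ (/pw/ is the longest suffix that is a licit onset).
Putting it together: zriw.pwi.vam.pwe.
Syllable 2 is /pwi/: onset /pw/, nucleus /i/, coda ∅.

none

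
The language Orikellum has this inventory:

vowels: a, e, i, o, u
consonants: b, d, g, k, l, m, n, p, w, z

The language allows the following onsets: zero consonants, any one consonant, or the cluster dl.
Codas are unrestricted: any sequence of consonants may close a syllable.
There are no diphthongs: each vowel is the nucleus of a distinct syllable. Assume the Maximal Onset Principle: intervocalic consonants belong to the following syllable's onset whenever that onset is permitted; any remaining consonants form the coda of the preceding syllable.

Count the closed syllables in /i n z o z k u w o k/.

Nuclei (vowels): i, o, u, o → 4 syllables.
σ1/σ2 boundary: cluster /nz/ — the longest permitted-onset suffix is /z/; onset = /z/, preceding coda = /n/.
σ2/σ3 boundary: cluster /zk/ — the longest permitted-onset suffix is /k/; onset = /k/, preceding coda = /z/.
σ3/σ4 boundary: /w/ → onset of the next syllable (single consonants are always licit onsets).
Putting it together: in.zoz.ku.wok.
Classifying each syllable: /in/ (closed), /zoz/ (closed), /ku/ (open), /wok/ (closed).
Closed syllables: 3.

3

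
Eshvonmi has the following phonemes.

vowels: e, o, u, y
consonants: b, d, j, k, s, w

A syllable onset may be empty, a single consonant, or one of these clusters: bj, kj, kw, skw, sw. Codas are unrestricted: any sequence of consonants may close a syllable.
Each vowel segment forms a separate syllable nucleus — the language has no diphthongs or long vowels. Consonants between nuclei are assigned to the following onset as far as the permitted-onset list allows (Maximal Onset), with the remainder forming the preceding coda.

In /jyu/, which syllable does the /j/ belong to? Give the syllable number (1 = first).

Vowels present: y, u; each is a nucleus, giving 2 syllables.
Between /y/ (V1) and /u/ (V2): no consonants, so the boundary falls immediately after /y/.
Putting it together: jy.u.
The /j/ is in the onset of syllable 1 (/jy/).

1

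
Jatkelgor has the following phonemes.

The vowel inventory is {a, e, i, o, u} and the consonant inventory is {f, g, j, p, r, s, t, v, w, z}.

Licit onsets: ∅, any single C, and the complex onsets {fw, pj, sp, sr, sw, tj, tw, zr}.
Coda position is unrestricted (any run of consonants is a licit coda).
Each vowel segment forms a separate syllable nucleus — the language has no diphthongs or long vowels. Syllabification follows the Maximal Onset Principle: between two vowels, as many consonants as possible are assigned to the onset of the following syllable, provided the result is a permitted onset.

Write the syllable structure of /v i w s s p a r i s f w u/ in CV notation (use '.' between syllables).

The vowels are i, a, i, u — 4 nuclei, so 4 syllables.
σ1/σ2 boundary: /wssp/ — longest licit onset from the right is /sp/, leaving /ws/ as coda.
σ2/σ3 boundary: /r/ → onset of the next syllable (single consonants are always licit onsets).
σ3/σ4 boundary: /sfw/ splits as /s/ + /fw/ (/fw/ is the longest suffix that is a licit onset).
So the parse is viws.spa.ris.fwu.
Mapping each syllable to C/V: /viws/ → CVCC, /spa/ → CCV, /ris/ → CVC, /fwu/ → CCV.

CVCC.CCV.CVC.CCV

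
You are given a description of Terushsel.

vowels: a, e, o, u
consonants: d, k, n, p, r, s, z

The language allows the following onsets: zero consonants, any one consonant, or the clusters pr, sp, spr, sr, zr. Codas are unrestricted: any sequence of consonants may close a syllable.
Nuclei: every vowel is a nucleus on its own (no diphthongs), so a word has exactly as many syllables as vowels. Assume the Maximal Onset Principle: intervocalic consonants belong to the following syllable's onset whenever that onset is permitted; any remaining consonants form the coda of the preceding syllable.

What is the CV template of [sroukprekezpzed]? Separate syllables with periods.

CCV.VC.CCV.CVCC.CVC

The vowels are o, u, e, e, e — 5 nuclei, so 5 syllables.
V1 /o/ – V2 /u/: hiatus — the boundary sits between the two vowels.
V2 /u/ – V3 /e/: cluster /kpr/ — the longest permitted-onset suffix is /pr/; onset = /pr/, preceding coda = /k/.
V3 /e/ – V4 /e/: /k/ → onset of the next syllable (single consonants are always licit onsets).
V4 /e/ – V5 /e/: /zpz/ — longest licit onset from the right is /z/, leaving /zp/ as coda.
Putting it together: sro.uk.pre.kezp.zed.
Mapping each syllable to C/V: /sro/ → CCV, /uk/ → VC, /pre/ → CCV, /kezp/ → CVCC, /zed/ → CVC.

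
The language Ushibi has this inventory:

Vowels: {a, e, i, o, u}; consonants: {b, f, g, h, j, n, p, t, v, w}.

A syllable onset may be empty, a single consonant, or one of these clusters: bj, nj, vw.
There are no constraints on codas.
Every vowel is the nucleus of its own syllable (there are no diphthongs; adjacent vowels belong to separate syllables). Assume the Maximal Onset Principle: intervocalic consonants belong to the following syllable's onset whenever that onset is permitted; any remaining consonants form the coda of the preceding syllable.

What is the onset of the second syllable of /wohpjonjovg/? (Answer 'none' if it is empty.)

The vowels are o, o, o — 3 nuclei, so 3 syllables.
V1 /o/ – V2 /o/: /hpj/; trying suffixes from longest down, /j/ is the first permitted one, so coda /hp/ | onset /j/.
V2 /o/ – V3 /o/: cluster /nj/ — /nj/ is itself a permitted onset, so the whole cluster goes right; preceding coda = ∅.
Syllabification: wohp.jo.njovg.
Syllable 2 is /jo/: onset /j/, nucleus /o/, coda ∅.

j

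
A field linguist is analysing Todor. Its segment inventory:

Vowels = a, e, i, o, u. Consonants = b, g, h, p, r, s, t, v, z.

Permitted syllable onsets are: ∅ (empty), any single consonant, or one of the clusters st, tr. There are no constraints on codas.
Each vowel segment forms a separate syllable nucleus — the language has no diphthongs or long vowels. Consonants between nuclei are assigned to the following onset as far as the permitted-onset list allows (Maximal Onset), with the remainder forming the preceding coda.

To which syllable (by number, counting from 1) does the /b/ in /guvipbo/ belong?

3

Nuclei (vowels): u, i, o → 3 syllables.
σ1/σ2 boundary: /v/ is a single consonant, so it becomes the next onset.
σ2/σ3 boundary: /pb/; trying suffixes from longest down, /b/ is the first permitted one, so coda /p/ | onset /b/.
So the parse is gu.vip.bo.
The /b/ is in the onset of syllable 3 (/bo/).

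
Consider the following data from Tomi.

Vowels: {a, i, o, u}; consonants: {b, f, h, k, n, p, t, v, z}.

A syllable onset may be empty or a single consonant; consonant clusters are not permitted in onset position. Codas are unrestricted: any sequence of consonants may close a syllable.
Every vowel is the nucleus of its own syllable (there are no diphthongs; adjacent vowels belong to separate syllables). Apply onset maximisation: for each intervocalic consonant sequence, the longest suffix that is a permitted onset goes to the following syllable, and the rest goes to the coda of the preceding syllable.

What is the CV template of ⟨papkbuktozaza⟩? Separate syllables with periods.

Vowels present: a, u, o, a, a; each is a nucleus, giving 5 syllables.
/a…u/ gap (V1→V2): /pkb/ — longest licit onset from the right is /b/, leaving /pk/ as coda.
/u…o/ gap (V2→V3): /kt/ — longest licit onset from the right is /t/, leaving /k/ as coda.
/o…a/ gap (V3→V4): /z/ → onset of the next syllable (single consonants are always licit onsets).
/a…a/ gap (V4→V5): /z/ is a single consonant, so it becomes the next onset.
Result: papk.buk.to.za.za.
Mapping each syllable to C/V: /papk/ → CVCC, /buk/ → CVC, /to/ → CV, /za/ → CV, /za/ → CV.

CVCC.CVC.CV.CV.CV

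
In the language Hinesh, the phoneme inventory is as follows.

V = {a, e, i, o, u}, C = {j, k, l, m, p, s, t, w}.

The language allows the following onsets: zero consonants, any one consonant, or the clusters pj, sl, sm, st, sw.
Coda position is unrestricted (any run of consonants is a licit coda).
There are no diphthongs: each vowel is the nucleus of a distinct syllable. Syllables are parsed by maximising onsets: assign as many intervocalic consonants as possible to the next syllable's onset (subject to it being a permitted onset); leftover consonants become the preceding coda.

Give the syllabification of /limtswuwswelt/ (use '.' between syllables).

limt.swuw.swelt

Nuclei (vowels): i, u, e → 3 syllables.
/i…u/ gap (V1→V2): /mtsw/; trying suffixes from longest down, /sw/ is the first permitted one, so coda /mt/ | onset /sw/.
/u…e/ gap (V2→V3): /wsw/ — longest licit onset from the right is /sw/, leaving /w/ as coda.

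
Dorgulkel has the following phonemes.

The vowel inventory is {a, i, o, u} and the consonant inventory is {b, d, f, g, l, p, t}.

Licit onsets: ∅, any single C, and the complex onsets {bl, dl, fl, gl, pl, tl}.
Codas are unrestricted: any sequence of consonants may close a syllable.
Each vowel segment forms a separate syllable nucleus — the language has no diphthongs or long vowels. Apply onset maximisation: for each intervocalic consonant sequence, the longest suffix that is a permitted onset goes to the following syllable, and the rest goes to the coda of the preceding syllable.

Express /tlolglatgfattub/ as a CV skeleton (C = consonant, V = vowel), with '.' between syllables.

CCVC.CCVCC.CVC.CVC

Nuclei (vowels): o, a, a, u → 4 syllables.
σ1/σ2 boundary: /lgl/ — longest licit onset from the right is /gl/, leaving /l/ as coda.
σ2/σ3 boundary: /tgf/ — longest licit onset from the right is /f/, leaving /tg/ as coda.
σ3/σ4 boundary: /tt/ splits as /t/ + /t/ (/t/ is the longest suffix that is a licit onset).
So the parse is tlol.glatg.fat.tub.
Mapping each syllable to C/V: /tlol/ → CCVC, /glatg/ → CCVCC, /fat/ → CVC, /tub/ → CVC.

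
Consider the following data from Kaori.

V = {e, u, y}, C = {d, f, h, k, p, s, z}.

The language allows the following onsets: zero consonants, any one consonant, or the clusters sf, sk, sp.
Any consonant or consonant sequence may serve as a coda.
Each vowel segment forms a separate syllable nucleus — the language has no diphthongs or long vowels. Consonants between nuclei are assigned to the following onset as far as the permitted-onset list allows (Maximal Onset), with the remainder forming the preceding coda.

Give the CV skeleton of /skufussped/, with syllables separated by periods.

Nuclei (vowels): u, u, e → 3 syllables.
/u…u/ gap (V1→V2): /f/ → onset of the next syllable (single consonants are always licit onsets).
/u…e/ gap (V2→V3): /ssp/; trying suffixes from longest down, /sp/ is the first permitted one, so coda /s/ | onset /sp/.
Syllabification: sku.fus.sped.
Mapping each syllable to C/V: /sku/ → CCV, /fus/ → CVC, /sped/ → CCVC.

CCV.CVC.CCVC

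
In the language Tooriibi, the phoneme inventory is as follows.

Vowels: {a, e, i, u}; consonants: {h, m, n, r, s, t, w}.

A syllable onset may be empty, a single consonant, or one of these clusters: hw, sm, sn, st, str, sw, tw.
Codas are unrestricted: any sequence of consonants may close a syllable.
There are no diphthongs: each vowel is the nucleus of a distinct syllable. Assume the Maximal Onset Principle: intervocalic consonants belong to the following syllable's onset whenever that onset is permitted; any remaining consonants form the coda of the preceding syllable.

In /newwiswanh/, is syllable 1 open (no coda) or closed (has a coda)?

closed

Vowels present: e, i, a; each is a nucleus, giving 3 syllables.
V1 /e/ – V2 /i/: /ww/ — longest licit onset from the right is /w/, leaving /w/ as coda.
V2 /i/ – V3 /a/: /sw/ — entire cluster is a permitted onset → onset /sw/, coda ∅.
Result: new.wi.swanh.
Syllable 1 is /new/ with coda /w/, so it is closed.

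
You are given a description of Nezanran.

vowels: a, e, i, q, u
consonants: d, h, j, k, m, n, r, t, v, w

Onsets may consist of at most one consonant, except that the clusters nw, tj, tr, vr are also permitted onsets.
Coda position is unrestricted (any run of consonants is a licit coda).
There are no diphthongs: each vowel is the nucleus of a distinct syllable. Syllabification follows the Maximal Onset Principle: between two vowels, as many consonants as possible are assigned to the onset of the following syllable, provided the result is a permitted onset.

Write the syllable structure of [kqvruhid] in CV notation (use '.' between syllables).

CV.CCV.CVC

Nuclei (vowels): q, u, i → 3 syllables.
V1 /q/ – V2 /u/: /vr/ — entire cluster is a permitted onset → onset /vr/, coda ∅.
V2 /u/ – V3 /i/: /h/ → onset of the next syllable (single consonants are always licit onsets).
Putting it together: kq.vru.hid.
Mapping each syllable to C/V: /kq/ → CV, /vru/ → CCV, /hid/ → CVC.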